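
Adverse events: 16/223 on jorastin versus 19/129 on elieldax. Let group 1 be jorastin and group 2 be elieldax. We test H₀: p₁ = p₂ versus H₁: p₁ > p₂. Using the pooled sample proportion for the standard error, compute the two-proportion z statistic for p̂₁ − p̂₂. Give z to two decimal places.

z = -2.28

p̂₁ = 16/223 ≈ 0.0717, p̂₂ = 19/129 ≈ 0.1473.
Pooled p̂ = (16+19)/(223+129) = 35/352 = 0.0994.
SE = √(p̂(1−p̂)(1/n₁+1/n₂)) = √(0.0994·0.9006·0.0122362) = √(0.0010957) = 0.0331.
z = (0.0717 − 0.1473)/0.0331 = -0.0756/0.0331 = -2.28.
p-value = P(Z > -2.282) ≈ 0.9888.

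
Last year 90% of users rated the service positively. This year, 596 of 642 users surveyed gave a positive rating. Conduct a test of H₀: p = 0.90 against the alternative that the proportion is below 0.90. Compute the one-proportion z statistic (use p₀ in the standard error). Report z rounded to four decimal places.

z = 2.3943

p̂ = 596/642 = 0.928349.
SE = √(p₀(1−p₀)/n) = √(0.09/642) = 0.011840.
z = (0.928349 − 0.9)/0.011840 = 0.028349/0.011840 = 2.3943.
p-value = P(Z < 2.394) ≈ 0.9917.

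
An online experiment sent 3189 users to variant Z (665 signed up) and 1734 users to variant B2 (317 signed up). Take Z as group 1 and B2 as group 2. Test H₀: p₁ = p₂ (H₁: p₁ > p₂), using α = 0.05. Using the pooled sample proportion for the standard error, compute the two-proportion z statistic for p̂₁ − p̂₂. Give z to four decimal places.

p̂₁ = 665/3189 ≈ 0.2085293, p̂₂ = 317/1734 ≈ 0.1828143.
Pooled p̂ = (665+317)/(3189+1734) = 982/4923 = 0.1994719.
SE = √(p̂(1−p̂)(1/n₁+1/n₂)) = √(0.1994719·0.8005281·0.000890279) = √(0.000142162) = 0.0119232.
z = (0.2085293 − 0.1828143)/0.0119232 = 0.0257150/0.0119232 = 2.1567.
p-value = P(Z > 2.157) ≈ 0.0155. With α = 0.05, reject H₀.

z = 2.1567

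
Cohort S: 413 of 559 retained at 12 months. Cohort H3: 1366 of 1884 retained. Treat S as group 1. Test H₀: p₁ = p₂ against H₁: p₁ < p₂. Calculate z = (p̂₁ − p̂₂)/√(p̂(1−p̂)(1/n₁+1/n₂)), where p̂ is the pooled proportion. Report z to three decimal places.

z = 0.642

p̂₁ = 413/559 ≈ 0.738819, p̂₂ = 1366/1884 ≈ 0.725053.
Pooled p̂ = (413+1366)/(559+1884) = 1779/2443 = 0.728203.
SE = √(p̂(1−p̂)(1/n₁+1/n₂)) = √(0.728203·0.271797·0.00231969) = √(0.000459122) = 0.021427.
z = (0.738819 − 0.725053)/0.021427 = 0.013766/0.021427 = 0.642.
p-value = P(Z < 0.642) ≈ 0.7397.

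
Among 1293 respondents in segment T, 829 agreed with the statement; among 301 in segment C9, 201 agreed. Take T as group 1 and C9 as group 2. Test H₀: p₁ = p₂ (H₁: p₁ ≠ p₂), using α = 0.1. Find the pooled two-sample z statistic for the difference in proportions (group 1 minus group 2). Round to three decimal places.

z = -0.870

p̂₁ = 829/1293 ≈ 0.64114, p̂₂ = 201/301 ≈ 0.66777.
Pooled p̂ = (829+201)/(1293+301) = 1030/1594 = 0.64617.
SE = √(p̂(1−p̂)(1/n₁+1/n₂)) = √(0.64617·0.35383·0.00409565) = √(0.000936403) = 0.03060.
z = (0.64114 − 0.66777)/0.03060 = -0.02663/0.03060 = -0.870.
Two-sided p-value ≈ 2·Φ(−0.870) = 0.3842, so at α = 0.1 we fail to reject H₀.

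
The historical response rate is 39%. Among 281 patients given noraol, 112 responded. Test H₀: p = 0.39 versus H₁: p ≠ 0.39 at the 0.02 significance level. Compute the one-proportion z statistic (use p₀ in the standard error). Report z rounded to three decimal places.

p̂ = 112/281 = 0.39858.
Standard error under H₀: √(0.39×0.61/281) = 0.02910.
z = (0.39858 − 0.39)/0.02910 = 0.00858/0.02910 = 0.295.
Two-sided p-value ≈ 2·Φ(−0.295) = 0.7682, so at α = 0.02 we fail to reject H₀.

z = 0.295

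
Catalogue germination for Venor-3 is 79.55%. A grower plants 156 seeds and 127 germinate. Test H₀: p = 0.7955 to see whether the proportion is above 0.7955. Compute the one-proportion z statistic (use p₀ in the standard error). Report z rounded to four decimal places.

z = 0.5761

p̂ = 127/156 = 0.814103.
Standard error under H₀: √(0.7955×0.2045/156) = 0.032293.
z = (0.814103 − 0.7955)/0.032293 = 0.018603/0.032293 = 0.5761.
p-value = P(Z > 0.576) ≈ 0.2823.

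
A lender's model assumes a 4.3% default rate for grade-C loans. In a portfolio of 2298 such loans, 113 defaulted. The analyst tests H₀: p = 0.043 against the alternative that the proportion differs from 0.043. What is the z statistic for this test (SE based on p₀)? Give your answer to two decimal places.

z = 1.46

p̂ = 113/2298 = 0.04917.
Under H₀, SE = √(0.043·0.957/2298) = √(1.79073e-05) = 0.00423.
z = (0.04917 − 0.043)/0.00423 = 0.00617/0.00423 = 1.46.
p-value = 2·P(Z > 1.459) ≈ 0.1446.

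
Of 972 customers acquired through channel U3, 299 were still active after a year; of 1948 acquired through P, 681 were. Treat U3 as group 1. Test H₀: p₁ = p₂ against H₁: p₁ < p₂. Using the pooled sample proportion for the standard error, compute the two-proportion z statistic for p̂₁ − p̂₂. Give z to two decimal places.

p̂₁ = 299/972 ≈ 0.30761, p̂₂ = 681/1948 ≈ 0.34959.
Pooled p̂ = (299+681)/(972+1948) = 980/2920 = 0.33562.
SE = √(p̂(1−p̂)(1/n₁+1/n₂)) = √(0.33562·0.66438·0.00154215) = √(0.000343866) = 0.01854.
z = (0.30761 − 0.34959)/0.01854 = -0.04198/0.01854 = -2.26.
p-value = P(Z < -2.264) ≈ 0.0118.

z = -2.26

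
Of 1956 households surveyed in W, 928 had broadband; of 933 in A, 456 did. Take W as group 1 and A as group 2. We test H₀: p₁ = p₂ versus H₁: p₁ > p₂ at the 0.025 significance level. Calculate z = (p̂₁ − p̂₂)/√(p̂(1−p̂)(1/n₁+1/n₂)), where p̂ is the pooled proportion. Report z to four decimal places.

z = -0.7199

p̂₁ = 928/1956 ≈ 0.474438, p̂₂ = 456/933 ≈ 0.488746.
Pooled p̂ = (928+456)/(1956+933) = 1384/2889 = 0.479058.
SE = √(0.249561 × 0.00158306) = 0.019876.
z = (0.474438 − 0.488746)/0.019876 = -0.014308/0.019876 = -0.7199.
p-value = P(Z > -0.720) ≈ 0.7642, so at α = 0.025 we fail to reject H₀.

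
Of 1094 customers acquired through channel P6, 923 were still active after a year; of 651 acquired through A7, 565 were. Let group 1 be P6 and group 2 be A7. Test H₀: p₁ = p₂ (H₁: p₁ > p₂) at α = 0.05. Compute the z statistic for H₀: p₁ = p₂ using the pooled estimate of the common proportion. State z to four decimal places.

z = -1.3797

p̂₁ = 923/1094 ≈ 0.843693, p̂₂ = 565/651 ≈ 0.867896.
Pooled p̂ = (923+565)/(1094+651) = 1488/1745 = 0.852722.
SE = √(0.125587 × 0.00245018) = 0.017542.
z = (0.843693 − 0.867896)/0.017542 = -0.024203/0.017542 = -1.3797.
p-value = P(Z > -1.380) ≈ 0.9162; since p > α = 0.05, fail to reject H₀.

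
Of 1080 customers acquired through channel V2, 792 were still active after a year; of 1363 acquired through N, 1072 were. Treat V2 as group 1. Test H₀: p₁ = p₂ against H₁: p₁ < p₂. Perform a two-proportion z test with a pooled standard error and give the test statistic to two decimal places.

z = -3.07

p̂₁ = 792/1080 ≈ 0.73333, p̂₂ = 1072/1363 ≈ 0.78650.
Pooled p̂ = (792+1072)/(1080+1363) = 1864/2443 = 0.76300.
SE = √(0.180833 × 0.0016596) = 0.01732.
z = (0.73333 − 0.78650)/0.01732 = -0.05317/0.01732 = -3.07.
p-value = P(Z < -3.069) ≈ 0.0011.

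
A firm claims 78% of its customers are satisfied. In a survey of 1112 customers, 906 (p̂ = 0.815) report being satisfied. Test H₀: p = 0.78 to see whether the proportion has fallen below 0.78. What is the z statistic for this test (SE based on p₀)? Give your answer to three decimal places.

z = 2.797

p̂ = 906/1112 ≈ 0.814748.
SE = √(p₀(1−p₀)/n) = √(0.1716/1112) = 0.012422.
z = (0.814748 − 0.78)/0.012422 = 0.034748/0.012422 = 2.797.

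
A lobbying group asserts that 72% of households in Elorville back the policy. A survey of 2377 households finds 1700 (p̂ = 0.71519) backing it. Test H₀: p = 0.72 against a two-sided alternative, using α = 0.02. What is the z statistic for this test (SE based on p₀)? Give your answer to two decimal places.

p̂ = 1700/2377 = 0.7152.
Under H₀, SE = √(0.72·0.28/2377) = √(8.48128e-05) = 0.0092.
z = (0.7152 − 0.72)/0.0092 = -0.0048/0.0092 = -0.52.
Two-sided p-value ≈ 2·Φ(−0.523) = 0.6013. With α = 0.02, fail to reject H₀.

z = -0.52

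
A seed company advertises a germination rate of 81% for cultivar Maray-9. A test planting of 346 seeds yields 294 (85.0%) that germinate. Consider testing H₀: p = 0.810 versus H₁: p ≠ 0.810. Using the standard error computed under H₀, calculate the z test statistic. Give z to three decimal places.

z = 1.883

p̂ = 294/346 ≈ 0.84971.
Under H₀, SE = √(0.81·0.19/346) = √(0.000444798) = 0.02109.
z = (0.84971 − 0.81)/0.02109 = 0.03971/0.02109 = 1.883.
Two-sided p-value ≈ 2·Φ(−1.883) = 0.0597.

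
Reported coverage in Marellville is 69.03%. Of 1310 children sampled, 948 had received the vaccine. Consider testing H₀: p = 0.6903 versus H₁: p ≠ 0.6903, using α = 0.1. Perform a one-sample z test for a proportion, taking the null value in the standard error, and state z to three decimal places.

p̂ = 948/1310 ≈ 0.72366.
Under H₀, SE = √(0.6903·0.3097/1310) = √(0.000163195) = 0.01277.
z = (0.72366 − 0.6903)/0.01277 = 0.03336/0.01277 = 2.612.
Two-sided p-value ≈ 2·Φ(−2.612) = 0.0090, so at α = 0.1 we reject H₀.

z = 2.612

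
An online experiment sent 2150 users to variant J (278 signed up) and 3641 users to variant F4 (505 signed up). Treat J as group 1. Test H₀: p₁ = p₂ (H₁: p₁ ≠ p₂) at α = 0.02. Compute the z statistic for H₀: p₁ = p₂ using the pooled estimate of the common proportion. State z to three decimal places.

p̂₁ = 278/2150 = 0.129302, p̂₂ = 505/3641 = 0.138698.
Pooled p̂ = (278+505)/(2150+3641) = 783/5791 = 0.135210.
SE = √(0.116928 × 0.000739766) = 0.009301.
z = (0.129302 − 0.138698)/0.009301 = -0.009396/0.009301 = -1.010.
Two-sided p-value ≈ 2·Φ(−1.010) = 0.3124. With α = 0.02, fail to reject H₀.

z = -1.010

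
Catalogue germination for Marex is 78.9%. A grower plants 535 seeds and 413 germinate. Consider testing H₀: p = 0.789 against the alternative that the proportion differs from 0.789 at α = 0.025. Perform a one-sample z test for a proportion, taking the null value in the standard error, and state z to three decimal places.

p̂ = 413/535 = 0.77196.
Under H₀, SE = √(0.789·0.211/535) = √(0.000311176) = 0.01764.
z = (0.77196 − 0.789)/0.01764 = -0.01704/0.01764 = -0.966.
p-value = 2·P(Z > 0.966) ≈ 0.3341, so at α = 0.025 we fail to reject H₀.

z = -0.966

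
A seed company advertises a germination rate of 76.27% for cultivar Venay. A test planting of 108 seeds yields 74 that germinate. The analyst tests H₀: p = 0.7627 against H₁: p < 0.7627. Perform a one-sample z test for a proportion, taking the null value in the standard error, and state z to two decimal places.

p̂ = 74/108 = 0.6852.
Under H₀, SE = √(0.7627·0.2373/108) = √(0.00167582) = 0.0409.
z = (0.6852 − 0.7627)/0.0409 = -0.0775/0.0409 = -1.89.

z = -1.89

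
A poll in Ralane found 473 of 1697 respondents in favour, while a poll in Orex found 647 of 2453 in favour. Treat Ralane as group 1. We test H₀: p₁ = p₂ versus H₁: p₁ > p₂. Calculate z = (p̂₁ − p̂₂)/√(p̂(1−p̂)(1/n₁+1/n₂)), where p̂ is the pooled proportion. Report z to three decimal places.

z = 1.068

p̂₁ = 473/1697 = 0.27873, p̂₂ = 647/2453 = 0.26376.
Pooled p̂ = (473+647)/(1697+2453) = 1120/4150 = 0.26988.
SE = √(0.197045 × 0.000996939) = 0.01402.
z = (0.27873 − 0.26376)/0.01402 = 0.01497/0.01402 = 1.068.
p-value = P(Z > 1.068) ≈ 0.1428.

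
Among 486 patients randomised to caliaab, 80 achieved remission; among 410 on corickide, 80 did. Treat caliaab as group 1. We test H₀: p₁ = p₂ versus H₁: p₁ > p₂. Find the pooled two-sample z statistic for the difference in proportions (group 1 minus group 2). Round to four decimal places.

z = -1.1881

p̂₁ = 80/486 = 0.164609, p̂₂ = 80/410 = 0.195122.
Pooled p̂ = (80+80)/(486+410) = 160/896 = 0.178571.
SE = √(p̂(1−p̂)(1/n₁+1/n₂)) = √(0.178571·0.821429·0.00449664) = √(0.000659583) = 0.025682.
z = (0.164609 − 0.195122)/0.025682 = -0.030513/0.025682 = -1.1881.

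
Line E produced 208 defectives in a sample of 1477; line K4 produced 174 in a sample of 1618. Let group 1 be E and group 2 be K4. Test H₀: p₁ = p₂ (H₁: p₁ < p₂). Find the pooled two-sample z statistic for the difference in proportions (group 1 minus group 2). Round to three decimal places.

p̂₁ = 208/1477 ≈ 0.14083, p̂₂ = 174/1618 ≈ 0.10754.
Pooled p̂ = (208+174)/(1477+1618) = 382/3095 = 0.12342.
SE = √(0.108191 × 0.0012951) = 0.01184.
z = (0.14083 − 0.10754)/0.01184 = 0.03329/0.01184 = 2.812.

z = 2.812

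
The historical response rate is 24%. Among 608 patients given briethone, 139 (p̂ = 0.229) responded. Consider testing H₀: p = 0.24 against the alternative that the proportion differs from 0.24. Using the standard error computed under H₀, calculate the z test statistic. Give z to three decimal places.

p̂ = 139/608 = 0.22862.
Under H₀, SE = √(0.24·0.76/608) = √(0.0003) = 0.01732.
z = (0.22862 − 0.24)/0.01732 = -0.01138/0.01732 = -0.657.

z = -0.657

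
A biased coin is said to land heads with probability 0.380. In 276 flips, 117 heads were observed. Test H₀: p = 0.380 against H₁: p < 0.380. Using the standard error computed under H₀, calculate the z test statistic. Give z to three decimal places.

z = 1.503

p̂ = 117/276 = 0.42391.
SE = √(p₀(1−p₀)/n) = √(0.2356/276) = 0.02922.
z = (0.42391 − 0.38)/0.02922 = 0.04391/0.02922 = 1.503.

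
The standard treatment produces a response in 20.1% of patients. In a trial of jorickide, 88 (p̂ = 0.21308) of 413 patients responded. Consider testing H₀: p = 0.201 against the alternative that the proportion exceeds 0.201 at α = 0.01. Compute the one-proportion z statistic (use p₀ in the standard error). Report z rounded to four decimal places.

p̂ = 88/413 = 0.213075.
Standard error under H₀: √(0.201×0.799/413) = 0.019720.
z = (0.213075 − 0.201)/0.019720 = 0.012075/0.019720 = 0.6123.
p-value = P(Z > 0.612) ≈ 0.2702; since p > α = 0.01, fail to reject H₀.

z = 0.6123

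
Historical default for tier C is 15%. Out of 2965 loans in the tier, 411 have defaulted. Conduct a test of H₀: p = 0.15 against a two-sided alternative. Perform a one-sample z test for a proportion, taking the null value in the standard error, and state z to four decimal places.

z = -1.7358

p̂ = 411/2965 = 0.1386172.
SE = √(p₀(1−p₀)/n) = √(0.1275/2965) = 0.0065576.
z = (0.1386172 − 0.15)/0.0065576 = -0.0113828/0.0065576 = -1.7358.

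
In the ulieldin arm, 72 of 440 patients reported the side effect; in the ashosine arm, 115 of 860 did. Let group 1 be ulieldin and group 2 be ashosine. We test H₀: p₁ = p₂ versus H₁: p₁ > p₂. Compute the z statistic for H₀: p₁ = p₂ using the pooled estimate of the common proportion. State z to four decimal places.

z = 1.4544

p̂₁ = 72/440 ≈ 0.163636, p̂₂ = 115/860 ≈ 0.133721.
Pooled p̂ = (72+115)/(440+860) = 187/1300 = 0.143846.
SE = √(0.123154 × 0.00343552) = 0.020569.
z = (0.163636 − 0.133721)/0.020569 = 0.029915/0.020569 = 1.4544.
p-value = P(Z > 1.454) ≈ 0.0729.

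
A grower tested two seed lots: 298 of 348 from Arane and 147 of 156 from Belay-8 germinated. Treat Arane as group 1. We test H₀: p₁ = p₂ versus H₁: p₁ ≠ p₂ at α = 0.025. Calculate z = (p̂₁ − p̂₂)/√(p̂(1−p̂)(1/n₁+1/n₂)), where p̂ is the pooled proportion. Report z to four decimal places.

p̂₁ = 298/348 ≈ 0.856322, p̂₂ = 147/156 ≈ 0.942308.
Pooled p̂ = (298+147)/(348+156) = 445/504 = 0.882937.
SE = √(0.10336 × 0.00928382) = 0.030977.
z = (0.856322 − 0.942308)/0.030977 = -0.085986/0.030977 = -2.7758.
p-value = 2·P(Z > 2.776) ≈ 0.0055. With α = 0.025, reject H₀.

z = -2.7758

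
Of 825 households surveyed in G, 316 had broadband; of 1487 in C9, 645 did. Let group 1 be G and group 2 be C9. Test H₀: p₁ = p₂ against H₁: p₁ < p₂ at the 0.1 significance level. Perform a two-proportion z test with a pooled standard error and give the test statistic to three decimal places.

z = -2.371

p̂₁ = 316/825 ≈ 0.38303, p̂₂ = 645/1487 ≈ 0.43376.
Pooled p̂ = (316+645)/(825+1487) = 961/2312 = 0.41566.
SE = √(p̂(1−p̂)(1/n₁+1/n₂)) = √(0.41566·0.58434·0.00188462) = √(0.000457748) = 0.02140.
z = (0.38303 − 0.43376)/0.02140 = -0.05073/0.02140 = -2.371.
p-value = P(Z < -2.371) ≈ 0.0089; since p < α = 0.1, reject H₀.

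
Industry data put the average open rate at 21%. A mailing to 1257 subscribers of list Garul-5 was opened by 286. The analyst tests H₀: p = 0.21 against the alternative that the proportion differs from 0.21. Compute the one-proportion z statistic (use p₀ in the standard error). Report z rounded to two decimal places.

z = 1.53

p̂ = 286/1257 = 0.22753.
Standard error under H₀: √(0.21×0.79/1257) = 0.01149.
z = (0.22753 − 0.21)/0.01149 = 0.01753/0.01149 = 1.53.
p-value = 2·P(Z > 1.526) ≈ 0.1271.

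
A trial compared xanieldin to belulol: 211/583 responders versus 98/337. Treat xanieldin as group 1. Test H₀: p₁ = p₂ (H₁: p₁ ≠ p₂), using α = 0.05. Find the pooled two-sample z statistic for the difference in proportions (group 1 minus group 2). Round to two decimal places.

z = 2.20

p̂₁ = 211/583 = 0.3619, p̂₂ = 98/337 = 0.2908.
Pooled p̂ = (211+98)/(583+337) = 309/920 = 0.3359.
SE = √(p̂(1−p̂)(1/n₁+1/n₂)) = √(0.3359·0.6641·0.00468262) = √(0.00104451) = 0.0323.
z = (0.3619 − 0.2908)/0.0323 = 0.0711/0.0323 = 2.20.
Two-sided p-value ≈ 2·Φ(−2.201) = 0.0278; since p < α = 0.05, reject H₀.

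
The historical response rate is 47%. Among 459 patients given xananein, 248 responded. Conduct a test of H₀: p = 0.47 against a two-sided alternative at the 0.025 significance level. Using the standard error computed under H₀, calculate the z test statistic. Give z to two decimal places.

z = 3.02

p̂ = 248/459 = 0.5403.
Under H₀, SE = √(0.47·0.53/459) = √(0.000542702) = 0.0233.
z = (0.5403 − 0.47)/0.0233 = 0.0703/0.0233 = 3.02.
p-value = 2·P(Z > 3.018) ≈ 0.0025; since p < α = 0.025, reject H₀.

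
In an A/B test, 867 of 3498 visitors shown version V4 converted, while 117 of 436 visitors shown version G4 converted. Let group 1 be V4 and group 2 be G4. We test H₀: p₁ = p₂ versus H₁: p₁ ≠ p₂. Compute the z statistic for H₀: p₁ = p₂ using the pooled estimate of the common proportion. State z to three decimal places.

p̂₁ = 867/3498 = 0.247856, p̂₂ = 117/436 = 0.268349.
Pooled p̂ = (867+117)/(3498+436) = 984/3934 = 0.250127.
SE = √(p̂(1−p̂)(1/n₁+1/n₂)) = √(0.250127·0.749873·0.00257946) = √(0.000483812) = 0.021996.
z = (0.247856 − 0.268349)/0.021996 = -0.020493/0.021996 = -0.932.

z = -0.932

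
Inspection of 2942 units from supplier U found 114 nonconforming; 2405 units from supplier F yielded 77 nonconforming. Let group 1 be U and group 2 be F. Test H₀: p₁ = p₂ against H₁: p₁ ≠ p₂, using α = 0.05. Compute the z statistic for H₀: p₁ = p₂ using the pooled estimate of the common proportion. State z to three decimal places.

p̂₁ = 114/2942 ≈ 0.03875, p̂₂ = 77/2405 ≈ 0.03202.
Pooled p̂ = (114+77)/(2942+2405) = 191/5347 = 0.03572.
SE = √(p̂(1−p̂)(1/n₁+1/n₂)) = √(0.03572·0.96428·0.000755705) = √(2.60303e-05) = 0.00510.
z = (0.03875 − 0.03202)/0.00510 = 0.00673/0.00510 = 1.320.
p-value = 2·P(Z > 1.320) ≈ 0.1870. With α = 0.05, fail to reject H₀.

z = 1.320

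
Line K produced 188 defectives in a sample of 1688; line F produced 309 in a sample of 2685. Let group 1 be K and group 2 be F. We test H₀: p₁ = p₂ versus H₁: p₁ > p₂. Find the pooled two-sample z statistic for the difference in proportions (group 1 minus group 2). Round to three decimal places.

p̂₁ = 188/1688 ≈ 0.11137, p̂₂ = 309/2685 ≈ 0.11508.
Pooled p̂ = (188+309)/(1688+2685) = 497/4373 = 0.11365.
SE = √(p̂(1−p̂)(1/n₁+1/n₂)) = √(0.11365·0.88635·0.000964857) = √(9.7195e-05) = 0.00986.
z = (0.11137 − 0.11508)/0.00986 = -0.00371/0.00986 = -0.376.
p-value = P(Z > -0.376) ≈ 0.6466.

z = -0.376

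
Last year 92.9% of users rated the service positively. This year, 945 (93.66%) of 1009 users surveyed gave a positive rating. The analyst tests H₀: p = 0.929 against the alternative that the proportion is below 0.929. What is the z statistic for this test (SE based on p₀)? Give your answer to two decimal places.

p̂ = 945/1009 ≈ 0.9366.
SE = √(p₀(1−p₀)/n) = √(0.065959/1009) = 0.0081.
z = (0.9366 − 0.929)/0.0081 = 0.0076/0.0081 = 0.94.

z = 0.94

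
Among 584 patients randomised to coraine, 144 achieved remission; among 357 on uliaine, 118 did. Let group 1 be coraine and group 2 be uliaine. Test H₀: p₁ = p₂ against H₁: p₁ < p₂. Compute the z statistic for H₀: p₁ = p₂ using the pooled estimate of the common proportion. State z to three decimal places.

z = -2.788

p̂₁ = 144/584 = 0.24658, p̂₂ = 118/357 = 0.33053.
Pooled p̂ = (144+118)/(584+357) = 262/941 = 0.27843.
SE = √(0.200905 × 0.00451345) = 0.03011.
z = (0.24658 − 0.33053)/0.03011 = -0.08395/0.03011 = -2.788.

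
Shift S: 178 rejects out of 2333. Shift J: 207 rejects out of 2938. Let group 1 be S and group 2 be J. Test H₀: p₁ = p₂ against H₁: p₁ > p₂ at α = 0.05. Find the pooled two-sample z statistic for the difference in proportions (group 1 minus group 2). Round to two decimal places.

p̂₁ = 178/2333 ≈ 0.0763, p̂₂ = 207/2938 ≈ 0.0705.
Pooled p̂ = (178+207)/(2333+2938) = 385/5271 = 0.0730.
SE = √(p̂(1−p̂)(1/n₁+1/n₂)) = √(0.0730·0.9270·0.000769) = √(5.20661e-05) = 0.0072.
z = (0.0763 − 0.0705)/0.0072 = 0.0058/0.0072 = 0.81.
p-value = P(Z > 0.809) ≈ 0.2091; since p > α = 0.05, fail to reject H₀.

z = 0.81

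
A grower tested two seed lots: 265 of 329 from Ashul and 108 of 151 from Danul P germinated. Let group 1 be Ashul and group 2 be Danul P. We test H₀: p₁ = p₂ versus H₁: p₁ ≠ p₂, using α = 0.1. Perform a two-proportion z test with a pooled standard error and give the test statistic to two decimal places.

p̂₁ = 265/329 = 0.8055, p̂₂ = 108/151 = 0.7152.
Pooled p̂ = (265+108)/(329+151) = 373/480 = 0.7771.
SE = √(0.173225 × 0.00966203) = 0.0409.
z = (0.8055 − 0.7152)/0.0409 = 0.0903/0.0409 = 2.21.
Two-sided p-value ≈ 2·Φ(−2.206) = 0.0274, so at α = 0.1 we reject H₀.

z = 2.21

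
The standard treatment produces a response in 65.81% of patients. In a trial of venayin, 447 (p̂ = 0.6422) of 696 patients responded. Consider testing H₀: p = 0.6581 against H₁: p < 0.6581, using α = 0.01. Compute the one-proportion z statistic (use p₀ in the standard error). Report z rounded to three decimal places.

p̂ = 447/696 ≈ 0.64224.
SE = √(p₀(1−p₀)/n) = √(0.225/696) = 0.01798.
z = (0.64224 − 0.6581)/0.01798 = -0.01586/0.01798 = -0.882.
p-value = P(Z < -0.882) ≈ 0.1889. With α = 0.01, fail to reject H₀.

z = -0.882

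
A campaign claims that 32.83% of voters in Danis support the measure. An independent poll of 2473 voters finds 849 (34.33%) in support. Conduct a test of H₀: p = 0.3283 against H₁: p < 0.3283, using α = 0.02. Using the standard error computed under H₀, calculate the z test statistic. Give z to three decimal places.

z = 1.589

p̂ = 849/2473 ≈ 0.343308.
SE = √(p₀(1−p₀)/n) = √(0.22052/2473) = 0.009443.
z = (0.343308 − 0.3283)/0.009443 = 0.015008/0.009443 = 1.589.
p-value = P(Z < 1.589) ≈ 0.9440. With α = 0.02, fail to reject H₀.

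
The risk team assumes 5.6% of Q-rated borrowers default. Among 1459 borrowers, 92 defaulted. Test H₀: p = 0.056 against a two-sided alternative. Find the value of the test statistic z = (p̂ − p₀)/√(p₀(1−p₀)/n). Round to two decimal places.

z = 1.17

p̂ = 92/1459 = 0.06306.
SE = √(p₀(1−p₀)/n) = √(0.052864/1459) = 0.00602.
z = (0.06306 − 0.056)/0.00602 = 0.00706/0.00602 = 1.17.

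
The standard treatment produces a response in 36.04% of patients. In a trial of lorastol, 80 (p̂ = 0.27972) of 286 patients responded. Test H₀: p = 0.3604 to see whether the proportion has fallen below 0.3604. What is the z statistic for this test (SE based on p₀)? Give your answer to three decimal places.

p̂ = 80/286 ≈ 0.27972.
Under H₀, SE = √(0.3604·0.6396/286) = √(0.000805985) = 0.02839.
z = (0.27972 − 0.3604)/0.02839 = -0.08068/0.02839 = -2.842.

z = -2.842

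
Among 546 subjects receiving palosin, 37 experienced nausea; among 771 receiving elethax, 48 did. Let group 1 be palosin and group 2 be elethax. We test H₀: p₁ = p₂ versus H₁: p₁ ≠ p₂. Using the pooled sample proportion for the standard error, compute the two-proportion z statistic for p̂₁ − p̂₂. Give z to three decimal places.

p̂₁ = 37/546 ≈ 0.06777, p̂₂ = 48/771 ≈ 0.06226.
Pooled p̂ = (37+48)/(546+771) = 85/1317 = 0.06454.
SE = √(0.0603751 × 0.00312852) = 0.01374.
z = (0.06777 − 0.06226)/0.01374 = 0.00551/0.01374 = 0.401.

z = 0.401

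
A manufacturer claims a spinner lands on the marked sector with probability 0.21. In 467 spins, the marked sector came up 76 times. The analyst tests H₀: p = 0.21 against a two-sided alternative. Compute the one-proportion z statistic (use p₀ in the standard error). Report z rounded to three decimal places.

z = -2.507

p̂ = 76/467 = 0.16274.
SE = √(p₀(1−p₀)/n) = √(0.1659/467) = 0.01885.
z = (0.16274 − 0.21)/0.01885 = -0.04726/0.01885 = -2.507.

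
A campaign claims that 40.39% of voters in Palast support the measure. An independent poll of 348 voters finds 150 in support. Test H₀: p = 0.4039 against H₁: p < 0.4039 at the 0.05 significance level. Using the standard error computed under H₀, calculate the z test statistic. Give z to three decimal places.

p̂ = 150/348 ≈ 0.43103.
Under H₀, SE = √(0.4039·0.5961/348) = √(0.000691853) = 0.02630.
z = (0.43103 − 0.4039)/0.02630 = 0.02713/0.02630 = 1.032.
p-value = P(Z < 1.032) ≈ 0.8489, so at α = 0.05 we fail to reject H₀.

z = 1.032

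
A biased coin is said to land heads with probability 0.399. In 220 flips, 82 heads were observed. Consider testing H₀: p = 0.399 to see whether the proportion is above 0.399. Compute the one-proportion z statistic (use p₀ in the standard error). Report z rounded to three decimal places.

z = -0.796

p̂ = 82/220 ≈ 0.37273.
Under H₀, SE = √(0.399·0.601/220) = √(0.00109) = 0.03302.
z = (0.37273 − 0.399)/0.03302 = -0.02627/0.03302 = -0.796.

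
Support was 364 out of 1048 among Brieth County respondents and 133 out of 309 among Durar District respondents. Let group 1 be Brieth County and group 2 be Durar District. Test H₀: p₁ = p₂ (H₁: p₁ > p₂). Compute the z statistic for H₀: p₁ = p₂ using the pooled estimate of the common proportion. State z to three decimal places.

z = -2.664

p̂₁ = 364/1048 ≈ 0.34733, p̂₂ = 133/309 ≈ 0.43042.
Pooled p̂ = (364+133)/(1048+309) = 497/1357 = 0.36625.
SE = √(p̂(1−p̂)(1/n₁+1/n₂)) = √(0.36625·0.63375·0.00419044) = √(0.000972647) = 0.03119.
z = (0.34733 − 0.43042)/0.03119 = -0.08309/0.03119 = -2.664.
p-value = P(Z > -2.664) ≈ 0.9961.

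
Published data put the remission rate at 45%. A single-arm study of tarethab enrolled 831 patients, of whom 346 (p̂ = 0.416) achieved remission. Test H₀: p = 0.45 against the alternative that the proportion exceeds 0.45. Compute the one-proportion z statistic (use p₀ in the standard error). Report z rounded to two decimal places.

z = -1.95

p̂ = 346/831 ≈ 0.41637.
Under H₀, SE = √(0.45·0.55/831) = √(0.000297834) = 0.01726.
z = (0.41637 − 0.45)/0.01726 = -0.03363/0.01726 = -1.95.
p-value = P(Z > -1.949) ≈ 0.9743.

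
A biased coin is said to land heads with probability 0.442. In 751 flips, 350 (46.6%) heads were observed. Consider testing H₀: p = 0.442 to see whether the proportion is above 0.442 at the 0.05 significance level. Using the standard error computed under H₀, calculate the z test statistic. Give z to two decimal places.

z = 1.33

p̂ = 350/751 ≈ 0.4660.
Standard error under H₀: √(0.442×0.558/751) = 0.0181.
z = (0.4660 − 0.442)/0.0181 = 0.0240/0.0181 = 1.33.
p-value = P(Z > 1.327) ≈ 0.0923; since p > α = 0.05, fail to reject H₀.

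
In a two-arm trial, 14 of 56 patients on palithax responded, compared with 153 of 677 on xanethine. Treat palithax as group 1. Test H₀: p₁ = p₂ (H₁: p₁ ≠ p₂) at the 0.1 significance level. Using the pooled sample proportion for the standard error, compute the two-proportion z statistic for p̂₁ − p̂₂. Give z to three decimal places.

p̂₁ = 14/56 ≈ 0.25000, p̂₂ = 153/677 ≈ 0.22600.
Pooled p̂ = (14+153)/(56+677) = 167/733 = 0.22783.
SE = √(0.175924 × 0.0193342) = 0.05832.
z = (0.25000 − 0.22600)/0.05832 = 0.02400/0.05832 = 0.412.
p-value = 2·P(Z > 0.412) ≈ 0.6807; since p > α = 0.1, fail to reject H₀.

z = 0.412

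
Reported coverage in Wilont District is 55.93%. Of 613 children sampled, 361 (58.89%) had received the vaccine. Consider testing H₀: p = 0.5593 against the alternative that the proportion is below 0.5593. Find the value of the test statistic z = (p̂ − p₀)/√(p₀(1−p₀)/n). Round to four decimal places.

z = 1.4765

p̂ = 361/613 = 0.588907.
Under H₀, SE = √(0.5593·0.4407/613) = √(0.000402094) = 0.020052.
z = (0.588907 − 0.5593)/0.020052 = 0.029607/0.020052 = 1.4765.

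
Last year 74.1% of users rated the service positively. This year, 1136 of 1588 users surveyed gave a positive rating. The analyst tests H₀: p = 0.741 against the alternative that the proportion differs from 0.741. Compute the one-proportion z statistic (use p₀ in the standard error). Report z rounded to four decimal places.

z = -2.3318

p̂ = 1136/1588 = 0.7153652.
Standard error under H₀: √(0.741×0.259/1588) = 0.0109934.
z = (0.7153652 − 0.741)/0.0109934 = -0.0256348/0.0109934 = -2.3318.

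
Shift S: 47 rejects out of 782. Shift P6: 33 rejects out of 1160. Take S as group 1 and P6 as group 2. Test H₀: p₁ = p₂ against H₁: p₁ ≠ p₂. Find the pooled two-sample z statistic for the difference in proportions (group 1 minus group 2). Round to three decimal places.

z = 3.442

p̂₁ = 47/782 = 0.060102, p̂₂ = 33/1160 = 0.028448.
Pooled p̂ = (47+33)/(782+1160) = 80/1942 = 0.041195.
SE = √(p̂(1−p̂)(1/n₁+1/n₂)) = √(0.041195·0.958805·0.00214084) = √(8.45582e-05) = 0.009196.
z = (0.060102 − 0.028448)/0.009196 = 0.031654/0.009196 = 3.442.
Two-sided p-value ≈ 2·Φ(−3.442) = 0.0006.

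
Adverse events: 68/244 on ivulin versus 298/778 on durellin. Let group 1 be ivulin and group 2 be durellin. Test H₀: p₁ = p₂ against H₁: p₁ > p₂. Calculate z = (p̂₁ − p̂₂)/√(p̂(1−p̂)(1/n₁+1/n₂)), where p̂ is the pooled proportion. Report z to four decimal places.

p̂₁ = 68/244 = 0.278689, p̂₂ = 298/778 = 0.383033.
Pooled p̂ = (68+298)/(244+778) = 366/1022 = 0.358121.
SE = √(0.22987 × 0.00538371) = 0.035179.
z = (0.278689 − 0.383033)/0.035179 = -0.104344/0.035179 = -2.9661.

z = -2.9661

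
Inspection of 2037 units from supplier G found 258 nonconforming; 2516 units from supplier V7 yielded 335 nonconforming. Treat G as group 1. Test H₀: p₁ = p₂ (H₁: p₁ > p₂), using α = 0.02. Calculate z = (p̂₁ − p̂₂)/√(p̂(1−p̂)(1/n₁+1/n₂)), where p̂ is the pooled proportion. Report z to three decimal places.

z = -0.647

p̂₁ = 258/2037 ≈ 0.12666, p̂₂ = 335/2516 ≈ 0.13315.
Pooled p̂ = (258+335)/(2037+2516) = 593/4553 = 0.13024.
SE = √(p̂(1−p̂)(1/n₁+1/n₂)) = √(0.13024·0.86976·0.000888374) = √(0.000100635) = 0.01003.
z = (0.12666 − 0.13315)/0.01003 = -0.00649/0.01003 = -0.647.
p-value = P(Z > -0.647) ≈ 0.7412, so at α = 0.02 we fail to reject H₀.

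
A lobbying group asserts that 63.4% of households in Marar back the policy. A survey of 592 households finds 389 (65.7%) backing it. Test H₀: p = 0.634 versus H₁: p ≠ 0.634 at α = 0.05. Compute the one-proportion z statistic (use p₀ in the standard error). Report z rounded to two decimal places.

z = 1.17

p̂ = 389/592 = 0.6571.
SE = √(p₀(1−p₀)/n) = √(0.23204/592) = 0.0198.
z = (0.6571 − 0.634)/0.0198 = 0.0231/0.0198 = 1.17.
Two-sided p-value ≈ 2·Φ(−1.167) = 0.2434, so at α = 0.05 we fail to reject H₀.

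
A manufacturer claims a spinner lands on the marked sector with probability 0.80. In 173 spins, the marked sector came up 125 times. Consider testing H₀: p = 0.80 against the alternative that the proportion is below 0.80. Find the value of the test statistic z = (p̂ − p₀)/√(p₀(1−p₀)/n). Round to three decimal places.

p̂ = 125/173 = 0.72254.
SE = √(p₀(1−p₀)/n) = √(0.16/173) = 0.03041.
z = (0.72254 − 0.8)/0.03041 = -0.07746/0.03041 = -2.547.
p-value = P(Z < -2.547) ≈ 0.0054.

z = -2.547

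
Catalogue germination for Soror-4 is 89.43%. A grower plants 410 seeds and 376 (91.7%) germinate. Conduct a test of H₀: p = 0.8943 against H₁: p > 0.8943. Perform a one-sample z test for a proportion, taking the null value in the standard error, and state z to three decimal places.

z = 1.500

p̂ = 376/410 = 0.91707.
Standard error under H₀: √(0.8943×0.1057/410) = 0.01518.
z = (0.91707 − 0.8943)/0.01518 = 0.02277/0.01518 = 1.500.
p-value = P(Z > 1.500) ≈ 0.0668.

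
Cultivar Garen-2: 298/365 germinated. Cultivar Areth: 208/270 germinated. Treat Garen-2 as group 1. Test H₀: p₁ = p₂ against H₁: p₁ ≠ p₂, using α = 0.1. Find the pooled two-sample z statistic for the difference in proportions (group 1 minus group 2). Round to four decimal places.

z = 1.4264

p̂₁ = 298/365 ≈ 0.816438, p̂₂ = 208/270 ≈ 0.770370.
Pooled p̂ = (298+208)/(365+270) = 506/635 = 0.796850.
SE = √(p̂(1−p̂)(1/n₁+1/n₂)) = √(0.796850·0.203150·0.00644343) = √(0.00104306) = 0.032296.
z = (0.816438 − 0.770370)/0.032296 = 0.046068/0.032296 = 1.4264.
p-value = 2·P(Z > 1.426) ≈ 0.1538. With α = 0.1, fail to reject H₀.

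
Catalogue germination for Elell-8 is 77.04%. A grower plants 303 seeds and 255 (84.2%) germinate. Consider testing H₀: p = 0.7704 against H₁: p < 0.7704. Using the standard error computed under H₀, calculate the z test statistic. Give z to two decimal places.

p̂ = 255/303 = 0.84158.
Under H₀, SE = √(0.7704·0.2296/303) = √(0.000583775) = 0.02416.
z = (0.84158 − 0.7704)/0.02416 = 0.07118/0.02416 = 2.95.
p-value = P(Z < 2.946) ≈ 0.9984.

z = 2.95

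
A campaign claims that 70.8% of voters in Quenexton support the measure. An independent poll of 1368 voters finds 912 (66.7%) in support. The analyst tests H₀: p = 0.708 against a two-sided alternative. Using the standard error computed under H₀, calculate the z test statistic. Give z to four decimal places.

z = -3.3623

p̂ = 912/1368 ≈ 0.666667.
Under H₀, SE = √(0.708·0.292/1368) = √(0.000151123) = 0.012293.
z = (0.666667 − 0.708)/0.012293 = -0.041333/0.012293 = -3.3623.
p-value = 2·P(Z > 3.362) ≈ 0.0008.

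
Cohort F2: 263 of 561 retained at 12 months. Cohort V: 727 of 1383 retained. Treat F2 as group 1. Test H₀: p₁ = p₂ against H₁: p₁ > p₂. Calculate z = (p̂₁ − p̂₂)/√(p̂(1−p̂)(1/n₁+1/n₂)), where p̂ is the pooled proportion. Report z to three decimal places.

z = -2.272

p̂₁ = 263/561 ≈ 0.468806, p̂₂ = 727/1383 ≈ 0.525669.
Pooled p̂ = (263+727)/(561+1383) = 990/1944 = 0.509259.
SE = √(p̂(1−p̂)(1/n₁+1/n₂)) = √(0.509259·0.490741·0.0025056) = √(0.000626184) = 0.025024.
z = (0.468806 − 0.525669)/0.025024 = -0.056863/0.025024 = -2.272.
p-value = P(Z > -2.272) ≈ 0.9885.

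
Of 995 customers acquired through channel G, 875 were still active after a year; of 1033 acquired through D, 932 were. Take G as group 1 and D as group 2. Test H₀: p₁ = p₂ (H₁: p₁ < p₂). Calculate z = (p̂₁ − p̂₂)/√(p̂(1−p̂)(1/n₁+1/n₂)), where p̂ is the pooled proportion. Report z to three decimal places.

p̂₁ = 875/995 = 0.879397, p̂₂ = 932/1033 = 0.902227.
Pooled p̂ = (875+932)/(995+1033) = 1807/2028 = 0.891026.
SE = √(p̂(1−p̂)(1/n₁+1/n₂)) = √(0.891026·0.108974·0.00197308) = √(0.000191584) = 0.013841.
z = (0.879397 − 0.902227)/0.013841 = -0.022830/0.013841 = -1.649.
p-value = P(Z < -1.649) ≈ 0.0495.

z = -1.649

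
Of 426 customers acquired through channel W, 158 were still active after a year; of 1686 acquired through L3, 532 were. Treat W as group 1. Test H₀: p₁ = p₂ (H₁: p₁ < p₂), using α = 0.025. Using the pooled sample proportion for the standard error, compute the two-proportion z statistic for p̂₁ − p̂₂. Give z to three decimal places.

p̂₁ = 158/426 = 0.370892, p̂₂ = 532/1686 = 0.315540.
Pooled p̂ = (158+532)/(426+1686) = 690/2112 = 0.326705.
SE = √(p̂(1−p̂)(1/n₁+1/n₂)) = √(0.326705·0.673295·0.00294054) = √(0.000646826) = 0.025433.
z = (0.370892 − 0.315540)/0.025433 = 0.055352/0.025433 = 2.176.
p-value = P(Z < 2.176) ≈ 0.9852, so at α = 0.025 we fail to reject H₀.

z = 2.176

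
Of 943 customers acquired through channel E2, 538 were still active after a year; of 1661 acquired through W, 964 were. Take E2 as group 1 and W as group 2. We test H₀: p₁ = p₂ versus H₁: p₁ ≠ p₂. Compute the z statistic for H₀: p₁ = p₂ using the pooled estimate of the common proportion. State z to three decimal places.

z = -0.489

p̂₁ = 538/943 ≈ 0.57052, p̂₂ = 964/1661 ≈ 0.58037.
Pooled p̂ = (538+964)/(943+1661) = 1502/2604 = 0.57680.
SE = √(p̂(1−p̂)(1/n₁+1/n₂)) = √(0.57680·0.42320·0.00166249) = √(0.000405816) = 0.02014.
z = (0.57052 − 0.58037)/0.02014 = -0.00985/0.02014 = -0.489.
p-value = 2·P(Z > 0.489) ≈ 0.6247.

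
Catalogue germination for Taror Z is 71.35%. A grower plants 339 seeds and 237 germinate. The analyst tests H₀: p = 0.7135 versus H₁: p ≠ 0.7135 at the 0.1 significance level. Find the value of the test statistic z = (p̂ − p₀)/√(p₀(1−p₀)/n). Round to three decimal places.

z = -0.586

p̂ = 237/339 ≈ 0.69912.
Standard error under H₀: √(0.7135×0.2865/339) = 0.02456.
z = (0.69912 − 0.7135)/0.02456 = -0.01438/0.02456 = -0.586.
Two-sided p-value ≈ 2·Φ(−0.586) = 0.5580. With α = 0.1, fail to reject H₀.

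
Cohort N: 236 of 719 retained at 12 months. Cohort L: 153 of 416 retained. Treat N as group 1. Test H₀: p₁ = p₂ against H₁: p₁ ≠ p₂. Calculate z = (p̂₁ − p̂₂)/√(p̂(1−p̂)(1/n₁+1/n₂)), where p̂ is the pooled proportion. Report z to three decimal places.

z = -1.353

p̂₁ = 236/719 = 0.32823, p̂₂ = 153/416 = 0.36779.
Pooled p̂ = (236+153)/(719+416) = 389/1135 = 0.34273.
SE = √(p̂(1−p̂)(1/n₁+1/n₂)) = √(0.34273·0.65727·0.00379467) = √(0.000854811) = 0.02924.
z = (0.32823 − 0.36779)/0.02924 = -0.03956/0.02924 = -1.353.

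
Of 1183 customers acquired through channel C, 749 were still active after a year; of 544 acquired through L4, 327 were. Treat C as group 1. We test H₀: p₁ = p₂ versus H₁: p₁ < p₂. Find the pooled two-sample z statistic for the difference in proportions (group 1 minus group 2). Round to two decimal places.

p̂₁ = 749/1183 ≈ 0.63314, p̂₂ = 327/544 ≈ 0.60110.
Pooled p̂ = (749+327)/(1183+544) = 1076/1727 = 0.62305.
SE = √(0.23486 × 0.00268354) = 0.02510.
z = (0.63314 − 0.60110)/0.02510 = 0.03204/0.02510 = 1.28.
p-value = P(Z < 1.276) ≈ 0.8990.

z = 1.28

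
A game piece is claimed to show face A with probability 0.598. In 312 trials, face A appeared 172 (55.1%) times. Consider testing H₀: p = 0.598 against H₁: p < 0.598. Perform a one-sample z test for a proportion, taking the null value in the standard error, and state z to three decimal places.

z = -1.683

p̂ = 172/312 ≈ 0.55128.
Standard error under H₀: √(0.598×0.402/312) = 0.02776.
z = (0.55128 − 0.598)/0.02776 = -0.04672/0.02776 = -1.683.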